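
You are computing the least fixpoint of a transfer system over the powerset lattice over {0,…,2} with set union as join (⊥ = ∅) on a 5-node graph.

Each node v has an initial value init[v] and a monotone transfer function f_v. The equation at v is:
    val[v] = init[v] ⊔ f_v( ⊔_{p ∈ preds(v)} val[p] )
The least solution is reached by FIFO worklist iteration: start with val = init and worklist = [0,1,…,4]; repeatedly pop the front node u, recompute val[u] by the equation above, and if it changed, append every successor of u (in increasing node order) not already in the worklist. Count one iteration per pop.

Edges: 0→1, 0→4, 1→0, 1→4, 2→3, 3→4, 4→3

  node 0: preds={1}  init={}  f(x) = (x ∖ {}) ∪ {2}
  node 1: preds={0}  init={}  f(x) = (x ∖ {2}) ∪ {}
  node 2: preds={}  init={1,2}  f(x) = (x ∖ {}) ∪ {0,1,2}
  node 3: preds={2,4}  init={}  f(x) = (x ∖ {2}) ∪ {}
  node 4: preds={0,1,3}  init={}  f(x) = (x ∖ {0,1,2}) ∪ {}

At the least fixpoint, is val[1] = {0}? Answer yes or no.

Worklist (5 pops):
  #1 pop 0: in={} → {2} (was {}); enqueue []
  #2 pop 1: in={2} → {} (no change)
  #3 pop 2: in={} → {0,1,2} (was {1,2}); enqueue []
  #4 pop 3: in={0,1,2} → {0,1} (was {}); enqueue []
  #5 pop 4: in={0,1,2} → {} (no change)

Fixpoint:
  val[0] = {2}
  val[1] = {}
  val[2] = {0,1,2}
  val[3] = {0,1}
  val[4] = {}

no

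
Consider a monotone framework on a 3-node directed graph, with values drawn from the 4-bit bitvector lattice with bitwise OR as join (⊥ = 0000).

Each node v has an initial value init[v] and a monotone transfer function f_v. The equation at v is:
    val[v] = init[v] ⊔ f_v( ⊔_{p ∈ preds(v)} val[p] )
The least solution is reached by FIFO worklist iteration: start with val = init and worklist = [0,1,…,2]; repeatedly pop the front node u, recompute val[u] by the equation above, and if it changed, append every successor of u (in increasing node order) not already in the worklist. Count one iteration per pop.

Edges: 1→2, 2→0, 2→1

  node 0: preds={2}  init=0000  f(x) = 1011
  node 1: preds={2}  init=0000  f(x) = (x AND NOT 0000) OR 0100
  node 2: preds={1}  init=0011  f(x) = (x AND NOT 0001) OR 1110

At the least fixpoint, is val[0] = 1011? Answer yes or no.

yes

Trace (6 dequeues):
  [1] u=0 | in 0011 | out 1011 | prev 0000 | push {}
  [2] u=1 | in 0011 | out 0111 | prev 0000 | push {}
  [3] u=2 | in 0111 | out 1111 | prev 0011 | push {0,1}
  [4] u=0 | in 1111 | out 1011 | ==
  [5] u=1 | in 1111 | out 1111 | prev 0111 | push {2}
  [6] u=2 | in 1111 | out 1111 | ==

Converged values:
  [0] 1011
  [1] 1111
  [2] 1111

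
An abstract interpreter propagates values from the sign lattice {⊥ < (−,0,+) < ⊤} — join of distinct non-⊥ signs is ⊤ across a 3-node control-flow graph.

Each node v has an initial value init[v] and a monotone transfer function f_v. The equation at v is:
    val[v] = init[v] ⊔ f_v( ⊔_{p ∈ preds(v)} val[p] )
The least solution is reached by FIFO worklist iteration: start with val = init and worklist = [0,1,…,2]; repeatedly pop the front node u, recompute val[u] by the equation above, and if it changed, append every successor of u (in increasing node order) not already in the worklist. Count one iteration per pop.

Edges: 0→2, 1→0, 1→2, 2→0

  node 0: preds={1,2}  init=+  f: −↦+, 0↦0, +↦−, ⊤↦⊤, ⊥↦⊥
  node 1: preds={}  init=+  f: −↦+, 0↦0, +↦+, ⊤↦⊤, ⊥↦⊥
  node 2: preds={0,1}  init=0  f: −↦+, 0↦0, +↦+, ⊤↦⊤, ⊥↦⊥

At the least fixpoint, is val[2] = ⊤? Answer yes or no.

yes

Trace (4 dequeues):
  [1] u=0 | in ⊤ | out ⊤ | prev + | push {}
  [2] u=1 | in ⊥ | out + | ==
  [3] u=2 | in ⊤ | out ⊤ | prev 0 | push {0}
  [4] u=0 | in ⊤ | out ⊤ | ==

Converged values:
  [0] ⊤
  [1] +
  [2] ⊤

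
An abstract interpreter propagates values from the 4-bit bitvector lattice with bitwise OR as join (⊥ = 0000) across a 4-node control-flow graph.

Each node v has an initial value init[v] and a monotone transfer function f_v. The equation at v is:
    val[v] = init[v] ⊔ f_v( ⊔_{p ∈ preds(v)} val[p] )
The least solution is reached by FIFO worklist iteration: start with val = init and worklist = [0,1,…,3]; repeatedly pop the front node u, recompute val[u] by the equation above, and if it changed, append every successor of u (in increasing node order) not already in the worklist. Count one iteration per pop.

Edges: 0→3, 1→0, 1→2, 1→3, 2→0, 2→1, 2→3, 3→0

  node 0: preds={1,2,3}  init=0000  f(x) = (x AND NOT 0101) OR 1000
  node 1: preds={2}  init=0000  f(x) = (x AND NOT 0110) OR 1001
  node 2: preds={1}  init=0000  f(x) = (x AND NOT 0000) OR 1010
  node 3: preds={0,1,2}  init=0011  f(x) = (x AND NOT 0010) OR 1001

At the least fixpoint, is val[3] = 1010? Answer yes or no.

Trace (6 dequeues):
  [1] u=0 | in 0011 | out 1010 | prev 0000 | push {}
  [2] u=1 | in 0000 | out 1001 | prev 0000 | push {0}
  [3] u=2 | in 1001 | out 1011 | prev 0000 | push {1}
  [4] u=3 | in 1011 | out 1011 | prev 0011 | push {}
  [5] u=0 | in 1011 | out 1010 | ==
  [6] u=1 | in 1011 | out 1001 | ==

Converged values:
  [0] 1010
  [1] 1001
  [2] 1011
  [3] 1011

no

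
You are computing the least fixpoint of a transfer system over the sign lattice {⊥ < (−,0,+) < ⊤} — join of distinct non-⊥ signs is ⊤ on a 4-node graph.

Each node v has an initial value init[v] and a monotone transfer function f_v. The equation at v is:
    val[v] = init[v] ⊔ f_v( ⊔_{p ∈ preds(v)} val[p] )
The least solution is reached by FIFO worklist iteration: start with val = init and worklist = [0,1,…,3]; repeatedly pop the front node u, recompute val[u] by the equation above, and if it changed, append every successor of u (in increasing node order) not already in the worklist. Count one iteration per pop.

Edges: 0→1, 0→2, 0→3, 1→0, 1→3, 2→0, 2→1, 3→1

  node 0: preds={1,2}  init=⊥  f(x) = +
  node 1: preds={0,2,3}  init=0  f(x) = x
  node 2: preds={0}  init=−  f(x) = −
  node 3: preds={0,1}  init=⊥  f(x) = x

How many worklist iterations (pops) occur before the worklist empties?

Worklist (6 pops):
  #1 pop 0: in=⊤ → + (was ⊥); enqueue []
  #2 pop 1: in=⊤ → ⊤ (was 0); enqueue [0]
  #3 pop 2: in=+ → − (no change)
  #4 pop 3: in=⊤ → ⊤ (was ⊥); enqueue [1]
  #5 pop 0: in=⊤ → + (no change)
  #6 pop 1: in=⊤ → ⊤ (no change)

Fixpoint:
  val[0] = +
  val[1] = ⊤
  val[2] = −
  val[3] = ⊤

6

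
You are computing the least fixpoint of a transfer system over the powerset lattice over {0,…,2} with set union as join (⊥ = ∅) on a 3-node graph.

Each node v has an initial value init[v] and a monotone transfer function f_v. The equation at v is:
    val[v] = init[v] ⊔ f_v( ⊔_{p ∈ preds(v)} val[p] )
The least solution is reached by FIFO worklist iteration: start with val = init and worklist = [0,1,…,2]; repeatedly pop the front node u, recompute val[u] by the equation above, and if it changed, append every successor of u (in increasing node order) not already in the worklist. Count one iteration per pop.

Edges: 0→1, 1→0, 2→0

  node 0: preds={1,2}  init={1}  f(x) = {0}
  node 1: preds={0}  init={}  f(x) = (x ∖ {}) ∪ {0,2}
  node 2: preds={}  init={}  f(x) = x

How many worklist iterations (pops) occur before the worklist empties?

4

Trace (4 dequeues):
  [1] u=0 | in {} | out {0,1} | prev {1} | push {}
  [2] u=1 | in {0,1} | out {0,1,2} | prev {} | push {0}
  [3] u=2 | in {} | out {} | ==
  [4] u=0 | in {0,1,2} | out {0,1} | ==

Converged values:
  [0] {0,1}
  [1] {0,1,2}
  [2] {}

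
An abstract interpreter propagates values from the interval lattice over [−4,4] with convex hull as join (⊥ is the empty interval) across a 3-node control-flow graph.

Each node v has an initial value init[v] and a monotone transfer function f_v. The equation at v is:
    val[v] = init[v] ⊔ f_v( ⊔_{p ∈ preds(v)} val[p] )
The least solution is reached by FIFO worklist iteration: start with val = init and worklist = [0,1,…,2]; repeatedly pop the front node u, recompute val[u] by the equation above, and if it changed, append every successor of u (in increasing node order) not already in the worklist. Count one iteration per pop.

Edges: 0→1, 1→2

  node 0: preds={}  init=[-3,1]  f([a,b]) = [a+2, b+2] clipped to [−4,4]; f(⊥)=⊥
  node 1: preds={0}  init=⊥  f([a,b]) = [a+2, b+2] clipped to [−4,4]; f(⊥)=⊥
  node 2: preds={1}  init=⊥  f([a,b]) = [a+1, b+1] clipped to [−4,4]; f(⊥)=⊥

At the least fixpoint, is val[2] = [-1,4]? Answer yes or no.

Worklist (3 pops):
  #1 pop 0: in=⊥ → [-3,1] (no change)
  #2 pop 1: in=[-3,1] → [-1,3] (was ⊥); enqueue []
  #3 pop 2: in=[-1,3] → [0,4] (was ⊥); enqueue []

Fixpoint:
  val[0] = [-3,1]
  val[1] = [-1,3]
  val[2] = [0,4]

no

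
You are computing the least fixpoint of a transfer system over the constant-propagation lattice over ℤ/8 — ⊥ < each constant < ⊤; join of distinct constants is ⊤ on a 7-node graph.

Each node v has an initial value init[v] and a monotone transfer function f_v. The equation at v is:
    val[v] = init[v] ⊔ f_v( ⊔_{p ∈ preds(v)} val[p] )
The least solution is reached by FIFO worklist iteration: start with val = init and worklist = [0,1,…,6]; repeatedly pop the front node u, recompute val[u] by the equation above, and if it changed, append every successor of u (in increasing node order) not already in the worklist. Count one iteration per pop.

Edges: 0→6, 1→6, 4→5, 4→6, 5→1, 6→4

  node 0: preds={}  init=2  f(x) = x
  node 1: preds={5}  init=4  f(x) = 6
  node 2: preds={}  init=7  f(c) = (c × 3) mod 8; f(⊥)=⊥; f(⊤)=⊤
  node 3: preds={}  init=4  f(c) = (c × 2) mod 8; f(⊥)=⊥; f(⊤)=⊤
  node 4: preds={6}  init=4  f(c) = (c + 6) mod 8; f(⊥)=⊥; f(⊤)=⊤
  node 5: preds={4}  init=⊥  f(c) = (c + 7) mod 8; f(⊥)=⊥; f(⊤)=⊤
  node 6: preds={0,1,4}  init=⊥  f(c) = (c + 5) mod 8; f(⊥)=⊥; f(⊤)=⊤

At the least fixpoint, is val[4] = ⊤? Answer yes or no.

Trace (12 dequeues):
  [1] u=0 | in ⊥ | out 2 | ==
  [2] u=1 | in ⊥ | out ⊤ | prev 4 | push {}
  [3] u=2 | in ⊥ | out 7 | ==
  [4] u=3 | in ⊥ | out 4 | ==
  [5] u=4 | in ⊥ | out 4 | ==
  [6] u=5 | in 4 | out 3 | prev ⊥ | push {1}
  [7] u=6 | in ⊤ | out ⊤ | prev ⊥ | push {4}
  [8] u=1 | in 3 | out ⊤ | ==
  [9] u=4 | in ⊤ | out ⊤ | prev 4 | push {5,6}
  [10] u=5 | in ⊤ | out ⊤ | prev 3 | push {1}
  [11] u=6 | in ⊤ | out ⊤ | ==
  [12] u=1 | in ⊤ | out ⊤ | ==

Converged values:
  [0] 2
  [1] ⊤
  [2] 7
  [3] 4
  [4] ⊤
  [5] ⊤
  [6] ⊤

yes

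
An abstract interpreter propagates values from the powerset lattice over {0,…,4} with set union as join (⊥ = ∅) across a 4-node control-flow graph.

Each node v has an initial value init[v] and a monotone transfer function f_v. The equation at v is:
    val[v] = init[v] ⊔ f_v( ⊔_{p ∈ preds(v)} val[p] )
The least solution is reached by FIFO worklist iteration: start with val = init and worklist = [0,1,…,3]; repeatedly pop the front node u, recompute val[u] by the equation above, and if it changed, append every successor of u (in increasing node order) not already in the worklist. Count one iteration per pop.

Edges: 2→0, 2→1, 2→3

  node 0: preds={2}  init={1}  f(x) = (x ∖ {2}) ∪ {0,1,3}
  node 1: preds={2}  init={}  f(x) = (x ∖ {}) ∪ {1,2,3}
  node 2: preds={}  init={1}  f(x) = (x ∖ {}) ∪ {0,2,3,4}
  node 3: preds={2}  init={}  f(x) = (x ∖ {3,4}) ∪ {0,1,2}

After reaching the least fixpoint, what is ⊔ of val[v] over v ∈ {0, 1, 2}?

{0,1,2,3,4}

Iteration log — 6 steps:
  step 1. node 0  ⊔preds={1}  new={0,1,3}  old={1}  +wl: 
  step 2. node 1  ⊔preds={1}  new={1,2,3}  old={}  +wl: 
  step 3. node 2  ⊔preds={}  new={0,1,2,3,4}  old={1}  +wl: 0,1
  step 4. node 3  ⊔preds={0,1,2,3,4}  new={0,1,2}  old={}  +wl: 
  step 5. node 0  ⊔preds={0,1,2,3,4}  new={0,1,3,4}  old={0,1,3}  +wl: 
  step 6. node 1  ⊔preds={0,1,2,3,4}  new={0,1,2,3,4}  old={1,2,3}  +wl: 

Least fixpoint reached:
  node 0: {0,1,3,4}
  node 1: {0,1,2,3,4}
  node 2: {0,1,2,3,4}
  node 3: {0,1,2}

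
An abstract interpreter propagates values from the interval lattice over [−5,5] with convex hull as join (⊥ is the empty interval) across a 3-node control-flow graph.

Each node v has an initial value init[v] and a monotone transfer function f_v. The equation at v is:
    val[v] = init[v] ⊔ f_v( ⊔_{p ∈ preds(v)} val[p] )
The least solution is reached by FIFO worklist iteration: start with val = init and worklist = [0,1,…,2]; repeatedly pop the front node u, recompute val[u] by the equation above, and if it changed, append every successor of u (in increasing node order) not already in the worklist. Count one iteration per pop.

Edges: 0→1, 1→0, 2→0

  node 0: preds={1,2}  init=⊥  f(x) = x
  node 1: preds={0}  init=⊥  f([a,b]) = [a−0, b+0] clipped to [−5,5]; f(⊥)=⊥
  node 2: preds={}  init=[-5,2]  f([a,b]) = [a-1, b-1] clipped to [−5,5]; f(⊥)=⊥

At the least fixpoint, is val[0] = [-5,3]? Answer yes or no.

Iteration log — 4 steps:
  step 1. node 0  ⊔preds=[-5,2]  new=[-5,2]  old=⊥  +wl: 
  step 2. node 1  ⊔preds=[-5,2]  new=[-5,2]  old=⊥  +wl: 0
  step 3. node 2  ⊔preds=⊥  new=[-5,2]  stable
  step 4. node 0  ⊔preds=[-5,2]  new=[-5,2]  stable

Least fixpoint reached:
  node 0: [-5,2]
  node 1: [-5,2]
  node 2: [-5,2]

no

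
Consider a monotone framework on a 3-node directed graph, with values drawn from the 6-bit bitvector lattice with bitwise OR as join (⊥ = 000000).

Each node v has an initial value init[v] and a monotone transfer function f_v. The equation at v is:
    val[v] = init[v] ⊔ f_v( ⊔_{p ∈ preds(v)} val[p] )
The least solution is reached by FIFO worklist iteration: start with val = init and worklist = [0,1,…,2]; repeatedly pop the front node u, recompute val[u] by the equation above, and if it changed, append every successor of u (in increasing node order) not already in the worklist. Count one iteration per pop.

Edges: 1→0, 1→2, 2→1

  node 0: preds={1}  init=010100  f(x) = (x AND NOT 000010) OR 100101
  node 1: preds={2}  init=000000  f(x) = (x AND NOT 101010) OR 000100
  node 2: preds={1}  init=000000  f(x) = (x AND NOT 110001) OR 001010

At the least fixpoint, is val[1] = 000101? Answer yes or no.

Trace (5 dequeues):
  [1] u=0 | in 000000 | out 110101 | prev 010100 | push {}
  [2] u=1 | in 000000 | out 000100 | prev 000000 | push {0}
  [3] u=2 | in 000100 | out 001110 | prev 000000 | push {1}
  [4] u=0 | in 000100 | out 110101 | ==
  [5] u=1 | in 001110 | out 000100 | ==

Converged values:
  [0] 110101
  [1] 000100
  [2] 001110

no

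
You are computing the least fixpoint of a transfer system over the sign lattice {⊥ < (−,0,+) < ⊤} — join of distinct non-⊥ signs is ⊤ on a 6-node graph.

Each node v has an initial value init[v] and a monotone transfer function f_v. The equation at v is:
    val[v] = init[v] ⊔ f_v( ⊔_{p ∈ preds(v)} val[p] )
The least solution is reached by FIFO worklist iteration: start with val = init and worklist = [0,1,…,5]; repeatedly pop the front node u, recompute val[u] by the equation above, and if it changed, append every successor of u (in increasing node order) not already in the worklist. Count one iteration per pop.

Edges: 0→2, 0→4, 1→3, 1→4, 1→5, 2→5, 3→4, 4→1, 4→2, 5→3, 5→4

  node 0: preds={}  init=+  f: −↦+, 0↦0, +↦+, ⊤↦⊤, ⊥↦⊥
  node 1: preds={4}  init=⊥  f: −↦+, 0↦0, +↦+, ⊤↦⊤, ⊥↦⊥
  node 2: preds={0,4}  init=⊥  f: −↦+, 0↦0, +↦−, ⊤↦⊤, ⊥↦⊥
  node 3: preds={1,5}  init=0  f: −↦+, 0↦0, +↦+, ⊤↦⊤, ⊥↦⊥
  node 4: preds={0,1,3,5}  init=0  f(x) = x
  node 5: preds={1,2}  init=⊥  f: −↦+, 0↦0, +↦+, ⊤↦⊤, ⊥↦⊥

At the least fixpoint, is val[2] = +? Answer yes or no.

no

Worklist (11 pops):
  #1 pop 0: in=⊥ → + (no change)
  #2 pop 1: in=0 → 0 (was ⊥); enqueue []
  #3 pop 2: in=⊤ → ⊤ (was ⊥); enqueue []
  #4 pop 3: in=0 → 0 (no change)
  #5 pop 4: in=⊤ → ⊤ (was 0); enqueue [1,2]
  #6 pop 5: in=⊤ → ⊤ (was ⊥); enqueue [3,4]
  #7 pop 1: in=⊤ → ⊤ (was 0); enqueue [5]
  #8 pop 2: in=⊤ → ⊤ (no change)
  #9 pop 3: in=⊤ → ⊤ (was 0); enqueue []
  #10 pop 4: in=⊤ → ⊤ (no change)
  #11 pop 5: in=⊤ → ⊤ (no change)

Fixpoint:
  val[0] = +
  val[1] = ⊤
  val[2] = ⊤
  val[3] = ⊤
  val[4] = ⊤
  val[5] = ⊤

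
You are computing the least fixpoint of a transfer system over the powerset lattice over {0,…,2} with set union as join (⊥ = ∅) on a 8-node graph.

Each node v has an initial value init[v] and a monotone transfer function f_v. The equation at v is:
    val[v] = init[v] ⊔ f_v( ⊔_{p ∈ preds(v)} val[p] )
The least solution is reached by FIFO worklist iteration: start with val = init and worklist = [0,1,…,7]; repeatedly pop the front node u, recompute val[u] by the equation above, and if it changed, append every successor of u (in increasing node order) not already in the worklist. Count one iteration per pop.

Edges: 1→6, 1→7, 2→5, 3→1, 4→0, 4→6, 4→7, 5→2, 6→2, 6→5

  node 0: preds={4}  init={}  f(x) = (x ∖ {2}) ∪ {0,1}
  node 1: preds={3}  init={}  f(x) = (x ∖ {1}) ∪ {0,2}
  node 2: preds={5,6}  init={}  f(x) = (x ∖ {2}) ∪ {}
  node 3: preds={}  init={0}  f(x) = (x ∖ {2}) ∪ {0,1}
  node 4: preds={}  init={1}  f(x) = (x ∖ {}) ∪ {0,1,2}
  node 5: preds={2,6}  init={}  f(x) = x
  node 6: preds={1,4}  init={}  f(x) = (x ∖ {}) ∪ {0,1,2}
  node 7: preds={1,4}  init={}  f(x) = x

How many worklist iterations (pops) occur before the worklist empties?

13

Worklist (13 pops):
  #1 pop 0: in={1} → {0,1} (was {}); enqueue []
  #2 pop 1: in={0} → {0,2} (was {}); enqueue []
  #3 pop 2: in={} → {} (no change)
  #4 pop 3: in={} → {0,1} (was {0}); enqueue [1]
  #5 pop 4: in={} → {0,1,2} (was {1}); enqueue [0]
  #6 pop 5: in={} → {} (no change)
  #7 pop 6: in={0,1,2} → {0,1,2} (was {}); enqueue [2,5]
  #8 pop 7: in={0,1,2} → {0,1,2} (was {}); enqueue []
  #9 pop 1: in={0,1} → {0,2} (no change)
  #10 pop 0: in={0,1,2} → {0,1} (no change)
  #11 pop 2: in={0,1,2} → {0,1} (was {}); enqueue []
  #12 pop 5: in={0,1,2} → {0,1,2} (was {}); enqueue [2]
  #13 pop 2: in={0,1,2} → {0,1} (no change)

Fixpoint:
  val[0] = {0,1}
  val[1] = {0,2}
  val[2] = {0,1}
  val[3] = {0,1}
  val[4] = {0,1,2}
  val[5] = {0,1,2}
  val[6] = {0,1,2}
  val[7] = {0,1,2}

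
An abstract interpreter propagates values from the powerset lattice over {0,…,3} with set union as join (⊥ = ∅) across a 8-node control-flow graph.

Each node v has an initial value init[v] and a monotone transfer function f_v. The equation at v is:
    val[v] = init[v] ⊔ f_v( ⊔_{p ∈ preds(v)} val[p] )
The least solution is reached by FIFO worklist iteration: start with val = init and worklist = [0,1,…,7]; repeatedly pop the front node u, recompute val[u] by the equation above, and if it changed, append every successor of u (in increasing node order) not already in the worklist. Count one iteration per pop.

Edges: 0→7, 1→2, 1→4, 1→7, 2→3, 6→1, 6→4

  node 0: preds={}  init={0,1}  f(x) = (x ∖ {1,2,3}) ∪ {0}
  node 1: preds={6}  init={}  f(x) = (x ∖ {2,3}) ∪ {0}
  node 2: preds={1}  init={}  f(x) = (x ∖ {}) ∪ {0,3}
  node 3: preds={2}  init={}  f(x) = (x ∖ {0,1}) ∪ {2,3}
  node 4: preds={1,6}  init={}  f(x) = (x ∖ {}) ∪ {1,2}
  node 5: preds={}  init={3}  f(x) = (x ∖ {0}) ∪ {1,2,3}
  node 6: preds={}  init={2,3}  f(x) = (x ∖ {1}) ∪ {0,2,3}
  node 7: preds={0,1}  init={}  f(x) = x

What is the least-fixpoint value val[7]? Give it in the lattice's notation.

Worklist (10 pops):
  #1 pop 0: in={} → {0,1} (no change)
  #2 pop 1: in={2,3} → {0} (was {}); enqueue []
  #3 pop 2: in={0} → {0,3} (was {}); enqueue []
  #4 pop 3: in={0,3} → {2,3} (was {}); enqueue []
  #5 pop 4: in={0,2,3} → {0,1,2,3} (was {}); enqueue []
  #6 pop 5: in={} → {1,2,3} (was {3}); enqueue []
  #7 pop 6: in={} → {0,2,3} (was {2,3}); enqueue [1,4]
  #8 pop 7: in={0,1} → {0,1} (was {}); enqueue []
  #9 pop 1: in={0,2,3} → {0} (no change)
  #10 pop 4: in={0,2,3} → {0,1,2,3} (no change)

Fixpoint:
  val[0] = {0,1}
  val[1] = {0}
  val[2] = {0,3}
  val[3] = {2,3}
  val[4] = {0,1,2,3}
  val[5] = {1,2,3}
  val[6] = {0,2,3}
  val[7] = {0,1}

{0,1}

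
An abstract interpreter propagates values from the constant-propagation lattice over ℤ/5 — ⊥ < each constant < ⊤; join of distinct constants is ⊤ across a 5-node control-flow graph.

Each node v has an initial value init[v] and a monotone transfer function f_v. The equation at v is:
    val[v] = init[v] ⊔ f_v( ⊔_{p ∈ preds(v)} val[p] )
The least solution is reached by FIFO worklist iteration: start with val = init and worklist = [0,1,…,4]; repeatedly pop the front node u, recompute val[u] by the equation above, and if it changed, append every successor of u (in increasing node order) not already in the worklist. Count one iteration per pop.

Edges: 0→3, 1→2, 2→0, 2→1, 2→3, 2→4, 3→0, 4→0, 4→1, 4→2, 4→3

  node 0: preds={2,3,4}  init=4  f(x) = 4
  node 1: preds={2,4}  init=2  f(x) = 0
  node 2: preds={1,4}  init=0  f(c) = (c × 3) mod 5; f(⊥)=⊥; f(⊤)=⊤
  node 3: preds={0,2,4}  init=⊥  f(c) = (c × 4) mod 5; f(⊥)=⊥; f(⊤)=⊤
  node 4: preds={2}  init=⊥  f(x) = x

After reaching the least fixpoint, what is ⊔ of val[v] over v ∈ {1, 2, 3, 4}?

⊤

Trace (9 dequeues):
  [1] u=0 | in 0 | out 4 | ==
  [2] u=1 | in 0 | out ⊤ | prev 2 | push {}
  [3] u=2 | in ⊤ | out ⊤ | prev 0 | push {0,1}
  [4] u=3 | in ⊤ | out ⊤ | prev ⊥ | push {}
  [5] u=4 | in ⊤ | out ⊤ | prev ⊥ | push {2,3}
  [6] u=0 | in ⊤ | out 4 | ==
  [7] u=1 | in ⊤ | out ⊤ | ==
  [8] u=2 | in ⊤ | out ⊤ | ==
  [9] u=3 | in ⊤ | out ⊤ | ==

Converged values:
  [0] 4
  [1] ⊤
  [2] ⊤
  [3] ⊤
  [4] ⊤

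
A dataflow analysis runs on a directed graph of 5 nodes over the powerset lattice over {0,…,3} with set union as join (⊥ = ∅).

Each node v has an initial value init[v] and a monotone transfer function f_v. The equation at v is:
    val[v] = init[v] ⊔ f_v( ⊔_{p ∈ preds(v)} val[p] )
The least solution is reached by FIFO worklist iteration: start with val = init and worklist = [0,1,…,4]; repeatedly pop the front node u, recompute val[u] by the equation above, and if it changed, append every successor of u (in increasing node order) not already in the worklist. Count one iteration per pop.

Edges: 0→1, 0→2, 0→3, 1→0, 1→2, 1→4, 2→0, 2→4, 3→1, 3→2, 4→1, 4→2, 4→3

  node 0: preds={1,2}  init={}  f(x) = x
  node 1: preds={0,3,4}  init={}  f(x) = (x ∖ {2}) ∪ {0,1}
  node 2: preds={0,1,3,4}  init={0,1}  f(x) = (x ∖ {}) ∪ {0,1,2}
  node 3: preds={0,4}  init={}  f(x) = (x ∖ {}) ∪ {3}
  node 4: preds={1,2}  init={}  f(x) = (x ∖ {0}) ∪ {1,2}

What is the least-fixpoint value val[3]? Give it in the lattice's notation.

{0,1,2,3}

Trace (14 dequeues):
  [1] u=0 | in {0,1} | out {0,1} | prev {} | push {}
  [2] u=1 | in {0,1} | out {0,1} | prev {} | push {0}
  [3] u=2 | in {0,1} | out {0,1,2} | prev {0,1} | push {}
  [4] u=3 | in {0,1} | out {0,1,3} | prev {} | push {1,2}
  [5] u=4 | in {0,1,2} | out {1,2} | prev {} | push {3}
  [6] u=0 | in {0,1,2} | out {0,1,2} | prev {0,1} | push {}
  [7] u=1 | in {0,1,2,3} | out {0,1,3} | prev {0,1} | push {0,4}
  [8] u=2 | in {0,1,2,3} | out {0,1,2,3} | prev {0,1,2} | push {}
  [9] u=3 | in {0,1,2} | out {0,1,2,3} | prev {0,1,3} | push {1,2}
  [10] u=0 | in {0,1,2,3} | out {0,1,2,3} | prev {0,1,2} | push {3}
  [11] u=4 | in {0,1,2,3} | out {1,2,3} | prev {1,2} | push {}
  [12] u=1 | in {0,1,2,3} | out {0,1,3} | ==
  [13] u=2 | in {0,1,2,3} | out {0,1,2,3} | ==
  [14] u=3 | in {0,1,2,3} | out {0,1,2,3} | ==

Converged values:
  [0] {0,1,2,3}
  [1] {0,1,3}
  [2] {0,1,2,3}
  [3] {0,1,2,3}
  [4] {1,2,3}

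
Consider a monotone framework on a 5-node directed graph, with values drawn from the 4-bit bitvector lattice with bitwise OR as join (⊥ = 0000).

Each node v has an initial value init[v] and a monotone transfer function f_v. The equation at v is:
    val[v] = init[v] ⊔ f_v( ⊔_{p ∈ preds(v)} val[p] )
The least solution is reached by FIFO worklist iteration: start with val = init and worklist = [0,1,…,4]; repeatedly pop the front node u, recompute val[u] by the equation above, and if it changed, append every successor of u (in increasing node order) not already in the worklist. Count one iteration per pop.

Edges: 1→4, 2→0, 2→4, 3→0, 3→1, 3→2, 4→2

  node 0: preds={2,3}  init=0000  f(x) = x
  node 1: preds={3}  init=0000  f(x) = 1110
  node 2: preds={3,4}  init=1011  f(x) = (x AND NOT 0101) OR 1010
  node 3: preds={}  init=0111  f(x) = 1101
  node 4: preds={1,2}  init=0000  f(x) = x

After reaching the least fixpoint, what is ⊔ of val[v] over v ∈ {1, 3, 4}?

Iteration log — 8 steps:
  step 1. node 0  ⊔preds=1111  new=1111  old=0000  +wl: 
  step 2. node 1  ⊔preds=0111  new=1110  old=0000  +wl: 
  step 3. node 2  ⊔preds=0111  new=1011  stable
  step 4. node 3  ⊔preds=0000  new=1111  old=0111  +wl: 0,1,2
  step 5. node 4  ⊔preds=1111  new=1111  old=0000  +wl: 
  step 6. node 0  ⊔preds=1111  new=1111  stable
  step 7. node 1  ⊔preds=1111  new=1110  stable
  step 8. node 2  ⊔preds=1111  new=1011  stable

Least fixpoint reached:
  node 0: 1111
  node 1: 1110
  node 2: 1011
  node 3: 1111
  node 4: 1111

1111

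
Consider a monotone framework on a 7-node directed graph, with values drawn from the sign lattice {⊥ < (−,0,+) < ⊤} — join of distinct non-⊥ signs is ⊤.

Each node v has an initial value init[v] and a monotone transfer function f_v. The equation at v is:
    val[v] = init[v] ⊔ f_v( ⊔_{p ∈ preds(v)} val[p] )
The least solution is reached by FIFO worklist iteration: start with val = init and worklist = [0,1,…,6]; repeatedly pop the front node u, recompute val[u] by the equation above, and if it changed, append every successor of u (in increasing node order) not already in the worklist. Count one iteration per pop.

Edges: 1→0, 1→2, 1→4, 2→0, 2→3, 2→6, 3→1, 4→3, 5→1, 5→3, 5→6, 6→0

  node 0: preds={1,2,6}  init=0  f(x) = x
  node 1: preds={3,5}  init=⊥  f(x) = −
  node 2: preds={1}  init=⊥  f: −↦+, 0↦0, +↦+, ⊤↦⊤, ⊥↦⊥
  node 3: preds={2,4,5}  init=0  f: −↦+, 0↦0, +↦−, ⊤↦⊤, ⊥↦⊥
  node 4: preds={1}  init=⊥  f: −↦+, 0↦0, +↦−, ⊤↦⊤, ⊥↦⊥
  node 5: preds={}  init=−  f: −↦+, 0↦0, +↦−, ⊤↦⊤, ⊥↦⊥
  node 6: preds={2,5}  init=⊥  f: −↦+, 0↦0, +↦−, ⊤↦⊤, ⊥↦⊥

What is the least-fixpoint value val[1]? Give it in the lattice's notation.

Worklist (10 pops):
  #1 pop 0: in=⊥ → 0 (no change)
  #2 pop 1: in=⊤ → − (was ⊥); enqueue [0]
  #3 pop 2: in=− → + (was ⊥); enqueue []
  #4 pop 3: in=⊤ → ⊤ (was 0); enqueue [1]
  #5 pop 4: in=− → + (was ⊥); enqueue [3]
  #6 pop 5: in=⊥ → − (no change)
  #7 pop 6: in=⊤ → ⊤ (was ⊥); enqueue []
  #8 pop 0: in=⊤ → ⊤ (was 0); enqueue []
  #9 pop 1: in=⊤ → − (no change)
  #10 pop 3: in=⊤ → ⊤ (no change)

Fixpoint:
  val[0] = ⊤
  val[1] = −
  val[2] = +
  val[3] = ⊤
  val[4] = +
  val[5] = −
  val[6] = ⊤

−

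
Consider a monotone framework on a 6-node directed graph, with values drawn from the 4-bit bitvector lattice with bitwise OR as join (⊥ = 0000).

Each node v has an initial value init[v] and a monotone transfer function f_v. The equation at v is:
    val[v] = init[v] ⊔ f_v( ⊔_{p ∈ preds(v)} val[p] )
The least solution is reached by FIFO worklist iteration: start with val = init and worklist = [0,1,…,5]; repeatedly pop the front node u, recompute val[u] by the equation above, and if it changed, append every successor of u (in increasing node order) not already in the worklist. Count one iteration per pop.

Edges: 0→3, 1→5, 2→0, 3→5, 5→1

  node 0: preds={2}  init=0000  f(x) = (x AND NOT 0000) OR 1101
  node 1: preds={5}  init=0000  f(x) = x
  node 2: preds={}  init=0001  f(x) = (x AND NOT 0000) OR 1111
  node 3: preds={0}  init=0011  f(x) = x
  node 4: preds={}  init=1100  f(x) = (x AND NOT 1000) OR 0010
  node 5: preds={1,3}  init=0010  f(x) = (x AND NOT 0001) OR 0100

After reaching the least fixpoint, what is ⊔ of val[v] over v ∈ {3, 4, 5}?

Worklist (10 pops):
  #1 pop 0: in=0001 → 1101 (was 0000); enqueue []
  #2 pop 1: in=0010 → 0010 (was 0000); enqueue []
  #3 pop 2: in=0000 → 1111 (was 0001); enqueue [0]
  #4 pop 3: in=1101 → 1111 (was 0011); enqueue []
  #5 pop 4: in=0000 → 1110 (was 1100); enqueue []
  #6 pop 5: in=1111 → 1110 (was 0010); enqueue [1]
  #7 pop 0: in=1111 → 1111 (was 1101); enqueue [3]
  #8 pop 1: in=1110 → 1110 (was 0010); enqueue [5]
  #9 pop 3: in=1111 → 1111 (no change)
  #10 pop 5: in=1111 → 1110 (no change)

Fixpoint:
  val[0] = 1111
  val[1] = 1110
  val[2] = 1111
  val[3] = 1111
  val[4] = 1110
  val[5] = 1110

1111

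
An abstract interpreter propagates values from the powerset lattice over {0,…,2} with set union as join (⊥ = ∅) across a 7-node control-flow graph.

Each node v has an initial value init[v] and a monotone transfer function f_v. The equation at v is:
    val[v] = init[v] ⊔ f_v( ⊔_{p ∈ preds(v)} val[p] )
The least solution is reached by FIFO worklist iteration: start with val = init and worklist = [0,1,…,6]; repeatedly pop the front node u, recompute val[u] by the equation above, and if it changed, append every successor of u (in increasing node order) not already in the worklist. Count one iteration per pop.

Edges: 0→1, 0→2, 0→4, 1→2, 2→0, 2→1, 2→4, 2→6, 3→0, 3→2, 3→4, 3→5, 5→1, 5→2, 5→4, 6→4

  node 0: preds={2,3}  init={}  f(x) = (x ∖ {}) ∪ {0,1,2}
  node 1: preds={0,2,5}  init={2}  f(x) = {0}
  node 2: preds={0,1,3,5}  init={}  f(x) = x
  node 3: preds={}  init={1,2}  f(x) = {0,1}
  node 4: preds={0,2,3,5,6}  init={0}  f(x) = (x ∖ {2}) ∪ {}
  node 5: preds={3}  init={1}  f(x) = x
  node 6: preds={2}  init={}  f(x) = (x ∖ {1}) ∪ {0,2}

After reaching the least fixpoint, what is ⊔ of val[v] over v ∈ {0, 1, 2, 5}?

Iteration log — 11 steps:
  step 1. node 0  ⊔preds={1,2}  new={0,1,2}  old={}  +wl: 
  step 2. node 1  ⊔preds={0,1,2}  new={0,2}  old={2}  +wl: 
  step 3. node 2  ⊔preds={0,1,2}  new={0,1,2}  old={}  +wl: 0,1
  step 4. node 3  ⊔preds={}  new={0,1,2}  old={1,2}  +wl: 2
  step 5. node 4  ⊔preds={0,1,2}  new={0,1}  old={0}  +wl: 
  step 6. node 5  ⊔preds={0,1,2}  new={0,1,2}  old={1}  +wl: 4
  step 7. node 6  ⊔preds={0,1,2}  new={0,2}  old={}  +wl: 
  step 8. node 0  ⊔preds={0,1,2}  new={0,1,2}  stable
  step 9. node 1  ⊔preds={0,1,2}  new={0,2}  stable
  step 10. node 2  ⊔preds={0,1,2}  new={0,1,2}  stable
  step 11. node 4  ⊔preds={0,1,2}  new={0,1}  stable

Least fixpoint reached:
  node 0: {0,1,2}
  node 1: {0,2}
  node 2: {0,1,2}
  node 3: {0,1,2}
  node 4: {0,1}
  node 5: {0,1,2}
  node 6: {0,2}

{0,1,2}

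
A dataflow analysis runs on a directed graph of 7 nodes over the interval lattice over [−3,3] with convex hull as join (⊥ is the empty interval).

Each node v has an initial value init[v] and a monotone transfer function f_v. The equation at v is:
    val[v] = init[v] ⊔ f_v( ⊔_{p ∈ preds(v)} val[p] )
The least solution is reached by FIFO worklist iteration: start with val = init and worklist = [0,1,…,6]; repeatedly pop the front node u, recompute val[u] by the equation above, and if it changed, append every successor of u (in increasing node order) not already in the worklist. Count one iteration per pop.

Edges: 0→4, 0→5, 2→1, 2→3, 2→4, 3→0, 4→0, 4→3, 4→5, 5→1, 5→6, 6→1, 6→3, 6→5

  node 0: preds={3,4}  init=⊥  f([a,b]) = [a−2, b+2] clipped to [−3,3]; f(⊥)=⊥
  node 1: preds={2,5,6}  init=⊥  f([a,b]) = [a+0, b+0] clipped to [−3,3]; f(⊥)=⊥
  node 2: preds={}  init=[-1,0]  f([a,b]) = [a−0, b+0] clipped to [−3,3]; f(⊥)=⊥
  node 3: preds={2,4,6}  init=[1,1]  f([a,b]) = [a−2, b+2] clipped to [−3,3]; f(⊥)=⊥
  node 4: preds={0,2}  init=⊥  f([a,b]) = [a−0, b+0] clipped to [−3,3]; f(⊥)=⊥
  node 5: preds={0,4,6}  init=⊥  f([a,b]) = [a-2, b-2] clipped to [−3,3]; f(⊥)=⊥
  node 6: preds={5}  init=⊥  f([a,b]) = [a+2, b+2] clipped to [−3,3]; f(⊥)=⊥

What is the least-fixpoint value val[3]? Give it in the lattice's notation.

Iteration log — 15 steps:
  step 1. node 0  ⊔preds=[1,1]  new=[-1,3]  old=⊥  +wl: 
  step 2. node 1  ⊔preds=[-1,0]  new=[-1,0]  old=⊥  +wl: 
  step 3. node 2  ⊔preds=⊥  new=[-1,0]  stable
  step 4. node 3  ⊔preds=[-1,0]  new=[-3,2]  old=[1,1]  +wl: 0
  step 5. node 4  ⊔preds=[-1,3]  new=[-1,3]  old=⊥  +wl: 3
  step 6. node 5  ⊔preds=[-1,3]  new=[-3,1]  old=⊥  +wl: 1
  step 7. node 6  ⊔preds=[-3,1]  new=[-1,3]  old=⊥  +wl: 5
  step 8. node 0  ⊔preds=[-3,3]  new=[-3,3]  old=[-1,3]  +wl: 4
  step 9. node 3  ⊔preds=[-1,3]  new=[-3,3]  old=[-3,2]  +wl: 0
  step 10. node 1  ⊔preds=[-3,3]  new=[-3,3]  old=[-1,0]  +wl: 
  step 11. node 5  ⊔preds=[-3,3]  new=[-3,1]  stable
  step 12. node 4  ⊔preds=[-3,3]  new=[-3,3]  old=[-1,3]  +wl: 3,5
  step 13. node 0  ⊔preds=[-3,3]  new=[-3,3]  stable
  step 14. node 3  ⊔preds=[-3,3]  new=[-3,3]  stable
  step 15. node 5  ⊔preds=[-3,3]  new=[-3,1]  stable

Least fixpoint reached:
  node 0: [-3,3]
  node 1: [-3,3]
  node 2: [-1,0]
  node 3: [-3,3]
  node 4: [-3,3]
  node 5: [-3,1]
  node 6: [-1,3]

[-3,3]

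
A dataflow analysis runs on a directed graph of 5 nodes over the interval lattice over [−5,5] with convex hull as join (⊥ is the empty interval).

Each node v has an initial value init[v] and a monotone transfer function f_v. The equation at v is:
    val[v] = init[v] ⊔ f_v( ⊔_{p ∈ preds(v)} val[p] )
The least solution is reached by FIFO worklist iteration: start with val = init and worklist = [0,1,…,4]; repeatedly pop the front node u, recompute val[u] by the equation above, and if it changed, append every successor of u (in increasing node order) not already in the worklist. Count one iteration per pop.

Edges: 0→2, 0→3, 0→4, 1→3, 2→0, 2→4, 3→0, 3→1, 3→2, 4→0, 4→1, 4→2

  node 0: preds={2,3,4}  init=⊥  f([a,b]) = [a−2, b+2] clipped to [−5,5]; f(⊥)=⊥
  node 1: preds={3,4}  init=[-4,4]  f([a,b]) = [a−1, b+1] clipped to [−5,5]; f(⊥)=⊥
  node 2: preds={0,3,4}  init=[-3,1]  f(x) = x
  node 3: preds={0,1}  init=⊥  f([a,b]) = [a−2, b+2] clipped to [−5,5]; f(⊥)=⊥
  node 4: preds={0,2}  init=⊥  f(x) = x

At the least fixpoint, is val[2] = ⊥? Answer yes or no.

Worklist (13 pops):
  #1 pop 0: in=[-3,1] → [-5,3] (was ⊥); enqueue []
  #2 pop 1: in=⊥ → [-4,4] (no change)
  #3 pop 2: in=[-5,3] → [-5,3] (was [-3,1]); enqueue [0]
  #4 pop 3: in=[-5,4] → [-5,5] (was ⊥); enqueue [1,2]
  #5 pop 4: in=[-5,3] → [-5,3] (was ⊥); enqueue []
  #6 pop 0: in=[-5,5] → [-5,5] (was [-5,3]); enqueue [3,4]
  #7 pop 1: in=[-5,5] → [-5,5] (was [-4,4]); enqueue []
  #8 pop 2: in=[-5,5] → [-5,5] (was [-5,3]); enqueue [0]
  #9 pop 3: in=[-5,5] → [-5,5] (no change)
  #10 pop 4: in=[-5,5] → [-5,5] (was [-5,3]); enqueue [1,2]
  #11 pop 0: in=[-5,5] → [-5,5] (no change)
  #12 pop 1: in=[-5,5] → [-5,5] (no change)
  #13 pop 2: in=[-5,5] → [-5,5] (no change)

Fixpoint:
  val[0] = [-5,5]
  val[1] = [-5,5]
  val[2] = [-5,5]
  val[3] = [-5,5]
  val[4] = [-5,5]

no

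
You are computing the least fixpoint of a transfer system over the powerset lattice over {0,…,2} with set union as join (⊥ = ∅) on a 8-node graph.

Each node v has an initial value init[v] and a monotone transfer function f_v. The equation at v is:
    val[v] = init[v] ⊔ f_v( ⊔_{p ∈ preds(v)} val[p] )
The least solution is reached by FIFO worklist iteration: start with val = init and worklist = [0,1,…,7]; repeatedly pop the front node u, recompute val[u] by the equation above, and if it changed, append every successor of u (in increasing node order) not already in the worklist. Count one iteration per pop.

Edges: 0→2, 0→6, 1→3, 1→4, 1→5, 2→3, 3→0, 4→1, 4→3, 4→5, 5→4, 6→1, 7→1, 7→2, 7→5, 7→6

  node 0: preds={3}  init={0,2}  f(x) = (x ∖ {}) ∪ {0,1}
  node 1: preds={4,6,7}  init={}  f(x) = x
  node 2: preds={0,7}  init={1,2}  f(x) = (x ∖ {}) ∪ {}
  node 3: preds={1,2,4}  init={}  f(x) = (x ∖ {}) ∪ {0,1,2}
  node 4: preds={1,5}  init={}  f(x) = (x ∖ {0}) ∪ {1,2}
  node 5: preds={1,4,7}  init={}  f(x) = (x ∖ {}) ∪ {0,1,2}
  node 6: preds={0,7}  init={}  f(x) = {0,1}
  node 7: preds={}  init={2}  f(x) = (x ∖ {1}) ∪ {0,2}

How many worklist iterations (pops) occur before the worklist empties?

15

Iteration log — 15 steps:
  step 1. node 0  ⊔preds={}  new={0,1,2}  old={0,2}  +wl: 
  step 2. node 1  ⊔preds={2}  new={2}  old={}  +wl: 
  step 3. node 2  ⊔preds={0,1,2}  new={0,1,2}  old={1,2}  +wl: 
  step 4. node 3  ⊔preds={0,1,2}  new={0,1,2}  old={}  +wl: 0
  step 5. node 4  ⊔preds={2}  new={1,2}  old={}  +wl: 1,3
  step 6. node 5  ⊔preds={1,2}  new={0,1,2}  old={}  +wl: 4
  step 7. node 6  ⊔preds={0,1,2}  new={0,1}  old={}  +wl: 
  step 8. node 7  ⊔preds={}  new={0,2}  old={2}  +wl: 2,5,6
  step 9. node 0  ⊔preds={0,1,2}  new={0,1,2}  stable
  step 10. node 1  ⊔preds={0,1,2}  new={0,1,2}  old={2}  +wl: 
  step 11. node 3  ⊔preds={0,1,2}  new={0,1,2}  stable
  step 12. node 4  ⊔preds={0,1,2}  new={1,2}  stable
  step 13. node 2  ⊔preds={0,1,2}  new={0,1,2}  stable
  step 14. node 5  ⊔preds={0,1,2}  new={0,1,2}  stable
  step 15. node 6  ⊔preds={0,1,2}  new={0,1}  stable

Least fixpoint reached:
  node 0: {0,1,2}
  node 1: {0,1,2}
  node 2: {0,1,2}
  node 3: {0,1,2}
  node 4: {1,2}
  node 5: {0,1,2}
  node 6: {0,1}
  node 7: {0,2}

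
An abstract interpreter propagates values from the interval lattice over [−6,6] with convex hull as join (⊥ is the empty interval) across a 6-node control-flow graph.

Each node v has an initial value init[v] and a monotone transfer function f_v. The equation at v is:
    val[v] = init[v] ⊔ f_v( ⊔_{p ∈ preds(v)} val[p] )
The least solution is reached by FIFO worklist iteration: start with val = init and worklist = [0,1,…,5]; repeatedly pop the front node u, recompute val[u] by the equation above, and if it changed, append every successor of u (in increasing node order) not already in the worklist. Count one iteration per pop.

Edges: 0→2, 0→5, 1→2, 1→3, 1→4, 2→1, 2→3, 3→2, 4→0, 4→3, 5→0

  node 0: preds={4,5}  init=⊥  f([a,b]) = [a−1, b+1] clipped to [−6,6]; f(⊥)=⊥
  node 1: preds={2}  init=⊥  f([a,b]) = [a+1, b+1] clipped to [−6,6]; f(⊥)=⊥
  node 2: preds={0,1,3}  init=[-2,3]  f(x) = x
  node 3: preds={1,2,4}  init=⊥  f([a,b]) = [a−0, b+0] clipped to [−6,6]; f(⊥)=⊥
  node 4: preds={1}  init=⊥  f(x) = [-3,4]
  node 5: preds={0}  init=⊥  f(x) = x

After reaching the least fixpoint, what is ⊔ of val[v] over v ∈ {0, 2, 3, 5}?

[-6,6]

Worklist (34 pops):
  #1 pop 0: in=⊥ → ⊥ (no change)
  #2 pop 1: in=[-2,3] → [-1,4] (was ⊥); enqueue []
  #3 pop 2: in=[-1,4] → [-2,4] (was [-2,3]); enqueue [1]
  #4 pop 3: in=[-2,4] → [-2,4] (was ⊥); enqueue [2]
  #5 pop 4: in=[-1,4] → [-3,4] (was ⊥); enqueue [0,3]
  #6 pop 5: in=⊥ → ⊥ (no change)
  #7 pop 1: in=[-2,4] → [-1,5] (was [-1,4]); enqueue [4]
  #8 pop 2: in=[-2,5] → [-2,5] (was [-2,4]); enqueue [1]
  #9 pop 0: in=[-3,4] → [-4,5] (was ⊥); enqueue [2,5]
  #10 pop 3: in=[-3,5] → [-3,5] (was [-2,4]); enqueue []
  #11 pop 4: in=[-1,5] → [-3,4] (no change)
  #12 pop 1: in=[-2,5] → [-1,6] (was [-1,5]); enqueue [3,4]
  #13 pop 2: in=[-4,6] → [-4,6] (was [-2,5]); enqueue [1]
  #14 pop 5: in=[-4,5] → [-4,5] (was ⊥); enqueue [0]
  #15 pop 3: in=[-4,6] → [-4,6] (was [-3,5]); enqueue [2]
  #16 pop 4: in=[-1,6] → [-3,4] (no change)
  #17 pop 1: in=[-4,6] → [-3,6] (was [-1,6]); enqueue [3,4]
  #18 pop 0: in=[-4,5] → [-5,6] (was [-4,5]); enqueue [5]
  #19 pop 2: in=[-5,6] → [-5,6] (was [-4,6]); enqueue [1]
  #20 pop 3: in=[-5,6] → [-5,6] (was [-4,6]); enqueue [2]
  #21 pop 4: in=[-3,6] → [-3,4] (no change)
  #22 pop 5: in=[-5,6] → [-5,6] (was [-4,5]); enqueue [0]
  #23 pop 1: in=[-5,6] → [-4,6] (was [-3,6]); enqueue [3,4]
  #24 pop 2: in=[-5,6] → [-5,6] (no change)
  #25 pop 0: in=[-5,6] → [-6,6] (was [-5,6]); enqueue [2,5]
  #26 pop 3: in=[-5,6] → [-5,6] (no change)
  #27 pop 4: in=[-4,6] → [-3,4] (no change)
  #28 pop 2: in=[-6,6] → [-6,6] (was [-5,6]); enqueue [1,3]
  #29 pop 5: in=[-6,6] → [-6,6] (was [-5,6]); enqueue [0]
  #30 pop 1: in=[-6,6] → [-5,6] (was [-4,6]); enqueue [2,4]
  #31 pop 3: in=[-6,6] → [-6,6] (was [-5,6]); enqueue []
  #32 pop 0: in=[-6,6] → [-6,6] (no change)
  #33 pop 2: in=[-6,6] → [-6,6] (no change)
  #34 pop 4: in=[-5,6] → [-3,4] (no change)

Fixpoint:
  val[0] = [-6,6]
  val[1] = [-5,6]
  val[2] = [-6,6]
  val[3] = [-6,6]
  val[4] = [-3,4]
  val[5] = [-6,6]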